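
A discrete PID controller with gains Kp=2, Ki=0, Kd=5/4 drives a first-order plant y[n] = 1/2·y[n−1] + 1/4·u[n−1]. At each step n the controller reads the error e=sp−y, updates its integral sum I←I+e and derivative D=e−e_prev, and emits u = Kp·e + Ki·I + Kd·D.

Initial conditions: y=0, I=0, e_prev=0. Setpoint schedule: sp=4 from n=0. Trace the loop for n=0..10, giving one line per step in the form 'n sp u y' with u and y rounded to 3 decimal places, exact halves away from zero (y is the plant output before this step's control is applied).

0 4 13.000 0.000
1 4 -2.563 3.250
2 4 8.863 0.984
3 4 0.429 2.708
4 4 6.636 1.461
5 4 2.061 2.390
6 4 5.430 1.710
7 4 2.947 2.212
8 4 4.776 1.843
9 4 3.429 2.115
10 4 4.421 1.915

(exact arithmetic carried between steps; '≈' marks a value shown rounded to 6 d.p. or computed from one; I and e_prev carry over from the previous line; the table rounds u and y to 3 d.p., halves away from zero)
n=0: y=0, sp=4, e=sp−y=4; I=4, D=e−e_prev=4; u=2·4+0·4+5/4·4=13; next y=1/2·0+1/4·13=3.25
n=1: y=3.25, sp=4, e=sp−y=0.75; I=4.75, D=e−e_prev=-3.25; u=2·0.75+0·4.75+5/4·(-3.25)=-2.5625; next y=1/2·3.25+1/4·(-2.5625)=0.984375
n=2: y=0.984375, sp=4, e=sp−y=3.015625; I=7.765625, D=e−e_prev=2.265625; u=2·3.015625+0·7.765625+5/4·2.265625≈8.863281; next y=1/2·0.984375+1/4·8.863281≈2.708008
n=3: y≈2.708008, sp=4, e=sp−y≈1.291992; I≈9.057617, D=e−e_prev≈-1.723633; u=2·1.291992+0·9.057617+5/4·(-1.723633)≈0.429443; next y=1/2·2.708008+1/4·0.429443≈1.461365
n=4: y≈1.461365, sp=4, e=sp−y≈2.538635; I≈11.596252, D=e−e_prev≈1.246643; u=2·2.538635+0·11.596252+5/4·1.246643≈6.635574; next y=1/2·1.461365+1/4·6.635574≈2.389576
n=5: y≈2.389576, sp=4, e=sp−y≈1.610424; I≈13.206676, D=e−e_prev≈-0.928211; u=2·1.610424+0·13.206676+5/4·(-0.928211)≈2.060584; next y=1/2·2.389576+1/4·2.060584≈1.709934
n=6: y≈1.709934, sp=4, e=sp−y≈2.290066; I≈15.496742, D=e−e_prev≈0.679642; u=2·2.290066+0·15.496742+5/4·0.679642≈5.429684; next y=1/2·1.709934+1/4·5.429684≈2.212388
n=7: y≈2.212388, sp=4, e=sp−y≈1.787612; I≈17.284354, D=e−e_prev≈-0.502454; u=2·1.787612+0·17.284354+5/4·(-0.502454)≈2.947156; next y=1/2·2.212388+1/4·2.947156≈1.842983
n=8: y≈1.842983, sp=4, e=sp−y≈2.157017; I≈19.441371, D=e−e_prev≈0.369405; u=2·2.157017+0·19.441371+5/4·0.369405≈4.775790; next y=1/2·1.842983+1/4·4.775790≈2.115439
n=9: y≈2.115439, sp=4, e=sp−y≈1.884561; I≈21.325932, D=e−e_prev≈-0.272456; u=2·1.884561+0·21.325932+5/4·(-0.272456)≈3.428552; next y=1/2·2.115439+1/4·3.428552≈1.914858
n=10: y≈1.914858, sp=4, e=sp−y≈2.085142; I≈23.411075, D=e−e_prev≈0.200582; u=2·2.085142+0·23.411075+5/4·0.200582≈4.421012; next y=1/2·1.914858+1/4·4.421012≈2.062682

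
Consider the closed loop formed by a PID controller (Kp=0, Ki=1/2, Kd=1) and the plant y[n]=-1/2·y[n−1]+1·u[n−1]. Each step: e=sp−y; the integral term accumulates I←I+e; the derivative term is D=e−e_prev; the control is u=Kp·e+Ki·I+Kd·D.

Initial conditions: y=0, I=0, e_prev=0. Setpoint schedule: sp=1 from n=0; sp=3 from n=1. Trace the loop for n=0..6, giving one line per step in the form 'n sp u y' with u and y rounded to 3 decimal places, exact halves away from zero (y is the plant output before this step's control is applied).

0 1 1.500 0.000
1 3 1.750 1.500
2 3 2.750 1.000
3 3 1.375 2.250
4 3 6.000 0.250
5 3 -3.063 5.875
6 3 18.938 -6.000

(exact arithmetic carried between steps; '≈' marks a value shown rounded to 6 d.p. or computed from one; I and e_prev carry over from the previous line; the table rounds u and y to 3 d.p., halves away from zero)
n=0: y=0, sp=1, e=sp−y=1; I=1, D=e−e_prev=1; u=0·1+1/2·1+1·1=1.5; next y=-1/2·0+1·1.5=1.5
n=1: y=1.5, sp=3, e=sp−y=1.5; I=2.5, D=e−e_prev=0.5; u=0·1.5+1/2·2.5+1·0.5=1.75; next y=-1/2·1.5+1·1.75=1
n=2: y=1, sp=3, e=sp−y=2; I=4.5, D=e−e_prev=0.5; u=0·2+1/2·4.5+1·0.5=2.75; next y=-1/2·1+1·2.75=2.25
n=3: y=2.25, sp=3, e=sp−y=0.75; I=5.25, D=e−e_prev=-1.25; u=0·0.75+1/2·5.25+1·(-1.25)=1.375; next y=-1/2·2.25+1·1.375=0.25
n=4: y=0.25, sp=3, e=sp−y=2.75; I=8, D=e−e_prev=2; u=0·2.75+1/2·8+1·2=6; next y=-1/2·0.25+1·6=5.875
n=5: y=5.875, sp=3, e=sp−y=-2.875; I=5.125, D=e−e_prev=-5.625; u=0·(-2.875)+1/2·5.125+1·(-5.625)=-3.0625; next y=-1/2·5.875+1·(-3.0625)=-6
n=6: y=-6, sp=3, e=sp−y=9; I=14.125, D=e−e_prev=11.875; u=0·9+1/2·14.125+1·11.875=18.9375; next y=-1/2·(-6)+1·18.9375=21.9375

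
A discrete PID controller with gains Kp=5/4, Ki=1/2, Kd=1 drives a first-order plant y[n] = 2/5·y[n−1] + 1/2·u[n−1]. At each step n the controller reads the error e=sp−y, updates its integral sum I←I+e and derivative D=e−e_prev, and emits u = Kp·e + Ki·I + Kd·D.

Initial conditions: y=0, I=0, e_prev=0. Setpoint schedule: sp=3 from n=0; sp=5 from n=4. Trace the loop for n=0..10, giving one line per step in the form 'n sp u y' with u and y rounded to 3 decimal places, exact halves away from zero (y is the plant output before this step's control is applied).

0 3 8.250 0.000
1 3 -4.594 4.125
2 3 12.091 -0.647
3 3 -8.550 5.787
4 5 23.295 -1.960
5 5 -18.237 10.863
6 5 34.656 -4.773
7 5 -31.622 15.419
8 5 52.281 -9.643
9 5 -53.257 22.283
10 5 80.024 -17.715

(exact arithmetic carried between steps; '≈' marks a value shown rounded to 6 d.p. or computed from one; I and e_prev carry over from the previous line; the table rounds u and y to 3 d.p., halves away from zero)
n=0: y=0, sp=3, e=sp−y=3; I=3, D=e−e_prev=3; u=5/4·3+1/2·3+1·3=8.25; next y=2/5·0+1/2·8.25=4.125
n=1: y=4.125, sp=3, e=sp−y=-1.125; I=1.875, D=e−e_prev=-4.125; u=5/4·(-1.125)+1/2·1.875+1·(-4.125)=-4.59375; next y=2/5·4.125+1/2·(-4.59375)=-0.646875
n=2: y=-0.646875, sp=3, e=sp−y=3.646875; I=5.521875, D=e−e_prev=4.771875; u=5/4·3.646875+1/2·5.521875+1·4.771875≈12.091406; next y=2/5·(-0.646875)+1/2·12.091406≈5.786953
n=3: y≈5.786953, sp=3, e=sp−y≈-2.786953; I≈2.734922, D=e−e_prev≈-6.433828; u=5/4·(-2.786953)+1/2·2.734922+1·(-6.433828)≈-8.550059; next y=2/5·5.786953+1/2·(-8.550059)≈-1.960248
n=4: y≈-1.960248, sp=5, e=sp−y≈6.960248; I≈9.695170, D=e−e_prev≈9.747201; u=5/4·6.960248+1/2·9.695170+1·9.747201≈23.295096; next y=2/5·(-1.960248)+1/2·23.295096≈10.863449
n=5: y≈10.863449, sp=5, e=sp−y≈-5.863449; I≈3.831721, D=e−e_prev≈-12.823697; u=5/4·(-5.863449)+1/2·3.831721+1·(-12.823697)≈-18.237147; next y=2/5·10.863449+1/2·(-18.237147)≈-4.773194
n=6: y≈-4.773194, sp=5, e=sp−y≈9.773194; I≈13.604915, D=e−e_prev≈15.636643; u=5/4·9.773194+1/2·13.604915+1·15.636643≈34.655593; next y=2/5·(-4.773194)+1/2·34.655593≈15.418519
n=7: y≈15.418519, sp=5, e=sp−y≈-10.418519; I≈3.186396, D=e−e_prev≈-20.191713; u=5/4·(-10.418519)+1/2·3.186396+1·(-20.191713)≈-31.621664; next y=2/5·15.418519+1/2·(-31.621664)≈-9.643424
n=8: y≈-9.643424, sp=5, e=sp−y≈14.643424; I≈17.829821, D=e−e_prev≈25.061943; u=5/4·14.643424+1/2·17.829821+1·25.061943≈52.281134; next y=2/5·(-9.643424)+1/2·52.281134≈22.283197
n=9: y≈22.283197, sp=5, e=sp−y≈-17.283197; I≈0.546623, D=e−e_prev≈-31.926622; u=5/4·(-17.283197)+1/2·0.546623+1·(-31.926622)≈-53.257307; next y=2/5·22.283197+1/2·(-53.257307)≈-17.715374
n=10: y≈-17.715374, sp=5, e=sp−y≈22.715374; I≈23.261998, D=e−e_prev≈39.998572; u=5/4·22.715374+1/2·23.261998+1·39.998572≈80.023789; next y=2/5·(-17.715374)+1/2·80.023789≈32.925745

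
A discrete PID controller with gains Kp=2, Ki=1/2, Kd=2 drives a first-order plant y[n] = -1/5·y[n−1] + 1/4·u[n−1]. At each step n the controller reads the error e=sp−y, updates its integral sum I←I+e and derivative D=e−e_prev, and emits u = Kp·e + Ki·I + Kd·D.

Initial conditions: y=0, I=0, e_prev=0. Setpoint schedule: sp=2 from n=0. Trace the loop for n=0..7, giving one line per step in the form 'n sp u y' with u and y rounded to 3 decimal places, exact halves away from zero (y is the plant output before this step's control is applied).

0 2 9.000 0.000
1 2 -4.125 2.250
2 2 17.041 -1.481
3 2 -15.851 4.556
4 2 37.383 -4.874
5 2 -46.416 10.321
6 2 87.762 -13.668
7 2 -124.921 24.674

(exact arithmetic carried between steps; '≈' marks a value shown rounded to 6 d.p. or computed from one; I and e_prev carry over from the previous line; the table rounds u and y to 3 d.p., halves away from zero)
n=0: y=0, sp=2, e=sp−y=2; I=2, D=e−e_prev=2; u=2·2+1/2·2+2·2=9; next y=-1/5·0+1/4·9=2.25
n=1: y=2.25, sp=2, e=sp−y=-0.25; I=1.75, D=e−e_prev=-2.25; u=2·(-0.25)+1/2·1.75+2·(-2.25)=-4.125; next y=-1/5·2.25+1/4·(-4.125)=-1.48125
n=2: y=-1.48125, sp=2, e=sp−y=3.48125; I=5.23125, D=e−e_prev=3.73125; u=2·3.48125+1/2·5.23125+2·3.73125=17.040625; next y=-1/5·(-1.48125)+1/4·17.040625≈4.556406
n=3: y≈4.556406, sp=2, e=sp−y≈-2.556406; I≈2.674844, D=e−e_prev≈-6.037656; u=2·(-2.556406)+1/2·2.674844+2·(-6.037656)≈-15.850703; next y=-1/5·4.556406+1/4·(-15.850703)≈-4.873957
n=4: y≈-4.873957, sp=2, e=sp−y≈6.873957; I≈9.548801, D=e−e_prev≈9.430363; u=2·6.873957+1/2·9.548801+2·9.430363≈37.383041; next y=-1/5·(-4.873957)+1/4·37.383041≈10.320552
n=5: y≈10.320552, sp=2, e=sp−y≈-8.320552; I≈1.228249, D=e−e_prev≈-15.194509; u=2·(-8.320552)+1/2·1.228249+2·(-15.194509)≈-46.415996; next y=-1/5·10.320552+1/4·(-46.415996)≈-13.668109
n=6: y≈-13.668109, sp=2, e=sp−y≈15.668109; I≈16.896358, D=e−e_prev≈23.988661; u=2·15.668109+1/2·16.896358+2·23.988661≈87.761720; next y=-1/5·(-13.668109)+1/4·87.761720≈24.674052
n=7: y≈24.674052, sp=2, e=sp−y≈-22.674052; I≈-5.777693, D=e−e_prev≈-38.342161; u=2·(-22.674052)+1/2·(-5.777693)+2·(-38.342161)≈-124.921273; next y=-1/5·24.674052+1/4·(-124.921273)≈-36.165129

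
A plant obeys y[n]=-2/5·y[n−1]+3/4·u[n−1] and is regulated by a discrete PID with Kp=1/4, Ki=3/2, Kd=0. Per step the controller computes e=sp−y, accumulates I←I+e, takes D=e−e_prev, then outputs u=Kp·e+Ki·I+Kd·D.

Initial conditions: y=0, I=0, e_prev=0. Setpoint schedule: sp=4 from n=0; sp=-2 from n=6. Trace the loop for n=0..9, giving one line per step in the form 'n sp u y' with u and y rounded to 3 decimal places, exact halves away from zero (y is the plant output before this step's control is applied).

0 4 7.000 0.000
1 4 3.813 5.250
2 4 9.796 0.759
3 4 3.660 7.043
4 4 11.547 -0.072
5 4 2.323 8.689
6 -2 3.029 -1.734
7 -2 -5.594 2.965
8 -2 1.565 -5.381
9 -2 -8.601 3.326

(exact arithmetic carried between steps; '≈' marks a value shown rounded to 6 d.p. or computed from one; I and e_prev carry over from the previous line; the table rounds u and y to 3 d.p., halves away from zero)
n=0: y=0, sp=4, e=sp−y=4; I=4, D=e−e_prev=4; u=1/4·4+3/2·4+0·4=7; next y=-2/5·0+3/4·7=5.25
n=1: y=5.25, sp=4, e=sp−y=-1.25; I=2.75, D=e−e_prev=-5.25; u=1/4·(-1.25)+3/2·2.75+0·(-5.25)=3.8125; next y=-2/5·5.25+3/4·3.8125=0.759375
n=2: y=0.759375, sp=4, e=sp−y=3.240625; I=5.990625, D=e−e_prev=4.490625; u=1/4·3.240625+3/2·5.990625+0·4.490625≈9.796094; next y=-2/5·0.759375+3/4·9.796094≈7.043320
n=3: y≈7.043320, sp=4, e=sp−y≈-3.043320; I≈2.947305, D=e−e_prev≈-6.283945; u=1/4·(-3.043320)+3/2·2.947305+0·(-6.283945)≈3.660127; next y=-2/5·7.043320+3/4·3.660127≈-0.072233
n=4: y≈-0.072233, sp=4, e=sp−y≈4.072233; I≈7.019538, D=e−e_prev≈7.115553; u=1/4·4.072233+3/2·7.019538+0·7.115553≈11.547365; next y=-2/5·(-0.072233)+3/4·11.547365≈8.689417
n=5: y≈8.689417, sp=4, e=sp−y≈-4.689417; I≈2.330121, D=e−e_prev≈-8.761650; u=1/4·(-4.689417)+3/2·2.330121+0·(-8.761650)≈2.322827; next y=-2/5·8.689417+3/4·2.322827≈-1.733646
n=6: y≈-1.733646, sp=-2, e=sp−y≈-0.266354; I≈2.063767, D=e−e_prev≈4.423063; u=1/4·(-0.266354)+3/2·2.063767+0·4.423063≈3.029062; next y=-2/5·(-1.733646)+3/4·3.029062≈2.965255
n=7: y≈2.965255, sp=-2, e=sp−y≈-4.965255; I≈-2.901488, D=e−e_prev≈-4.698901; u=1/4·(-4.965255)+3/2·(-2.901488)+0·(-4.698901)≈-5.593546; next y=-2/5·2.965255+3/4·(-5.593546)≈-5.381261
n=8: y≈-5.381261, sp=-2, e=sp−y≈3.381261; I≈0.479773, D=e−e_prev≈8.346517; u=1/4·3.381261+3/2·0.479773+0·8.346517≈1.564975; next y=-2/5·(-5.381261)+3/4·1.564975≈3.326236
n=9: y≈3.326236, sp=-2, e=sp−y≈-5.326236; I≈-4.846463, D=e−e_prev≈-8.707498; u=1/4·(-5.326236)+3/2·(-4.846463)+0·(-8.707498)≈-8.601253; next y=-2/5·3.326236+3/4·(-8.601253)≈-7.781434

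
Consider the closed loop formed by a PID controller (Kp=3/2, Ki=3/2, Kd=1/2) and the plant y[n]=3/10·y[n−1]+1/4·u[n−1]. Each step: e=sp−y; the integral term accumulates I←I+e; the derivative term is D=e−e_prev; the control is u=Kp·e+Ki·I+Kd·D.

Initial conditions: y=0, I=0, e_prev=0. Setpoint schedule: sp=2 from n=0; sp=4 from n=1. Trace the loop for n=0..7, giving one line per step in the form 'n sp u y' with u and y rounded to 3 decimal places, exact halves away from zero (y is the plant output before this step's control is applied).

0 2 7.000 0.000
1 4 9.875 1.750
2 4 8.772 2.994
3 4 10.562 3.091
4 4 10.306 3.568
5 4 10.916 3.647
6 4 10.868 3.823
7 4 11.079 3.864

(exact arithmetic carried between steps; '≈' marks a value shown rounded to 6 d.p. or computed from one; I and e_prev carry over from the previous line; the table rounds u and y to 3 d.p., halves away from zero)
n=0: y=0, sp=2, e=sp−y=2; I=2, D=e−e_prev=2; u=3/2·2+3/2·2+1/2·2=7; next y=3/10·0+1/4·7=1.75
n=1: y=1.75, sp=4, e=sp−y=2.25; I=4.25, D=e−e_prev=0.25; u=3/2·2.25+3/2·4.25+1/2·0.25=9.875; next y=3/10·1.75+1/4·9.875=2.99375
n=2: y=2.99375, sp=4, e=sp−y=1.00625; I=5.25625, D=e−e_prev=-1.24375; u=3/2·1.00625+3/2·5.25625+1/2·(-1.24375)=8.771875; next y=3/10·2.99375+1/4·8.771875≈3.091094
n=3: y≈3.091094, sp=4, e=sp−y≈0.908906; I≈6.165156, D=e−e_prev≈-0.097344; u=3/2·0.908906+3/2·6.165156+1/2·(-0.097344)≈10.562422; next y=3/10·3.091094+1/4·10.562422≈3.567934
n=4: y≈3.567934, sp=4, e=sp−y≈0.432066; I≈6.597223, D=e−e_prev≈-0.476840; u=3/2·0.432066+3/2·6.597223+1/2·(-0.476840)≈10.305514; next y=3/10·3.567934+1/4·10.305514≈3.646758
n=5: y≈3.646758, sp=4, e=sp−y≈0.353242; I≈6.950464, D=e−e_prev≈-0.078825; u=3/2·0.353242+3/2·6.950464+1/2·(-0.078825)≈10.916146; next y=3/10·3.646758+1/4·10.916146≈3.823064
n=6: y≈3.823064, sp=4, e=sp−y≈0.176936; I≈7.127400, D=e−e_prev≈-0.176306; u=3/2·0.176936+3/2·7.127400+1/2·(-0.176306)≈10.868351; next y=3/10·3.823064+1/4·10.868351≈3.864007
n=7: y≈3.864007, sp=4, e=sp−y≈0.135993; I≈7.263393, D=e−e_prev≈-0.040943; u=3/2·0.135993+3/2·7.263393+1/2·(-0.040943)≈11.078608; next y=3/10·3.864007+1/4·11.078608≈3.928854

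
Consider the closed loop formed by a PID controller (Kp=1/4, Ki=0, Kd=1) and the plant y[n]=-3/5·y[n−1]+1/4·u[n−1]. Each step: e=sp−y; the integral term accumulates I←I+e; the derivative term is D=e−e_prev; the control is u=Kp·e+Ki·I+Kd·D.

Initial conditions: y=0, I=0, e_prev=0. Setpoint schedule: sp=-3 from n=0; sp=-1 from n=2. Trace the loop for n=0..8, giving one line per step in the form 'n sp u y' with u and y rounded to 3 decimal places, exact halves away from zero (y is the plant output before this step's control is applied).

(exact arithmetic carried between steps; '≈' marks a value shown rounded to 6 d.p. or computed from one; I and e_prev carry over from the previous line; the table rounds u and y to 3 d.p., halves away from zero)
n=0: y=0, sp=-3, e=sp−y=-3; I=-3, D=e−e_prev=-3; u=1/4·(-3)+0·(-3)+1·(-3)=-3.75; next y=-3/5·0+1/4·(-3.75)=-0.9375
n=1: y=-0.9375, sp=-3, e=sp−y=-2.0625; I=-5.0625, D=e−e_prev=0.9375; u=1/4·(-2.0625)+0·(-5.0625)+1·0.9375=0.421875; next y=-3/5·(-0.9375)+1/4·0.421875≈0.667969
n=2: y≈0.667969, sp=-1, e=sp−y≈-1.667969; I≈-6.730469, D=e−e_prev≈0.394531; u=1/4·(-1.667969)+0·(-6.730469)+1·0.394531≈-0.022461; next y=-3/5·0.667969+1/4·(-0.022461)≈-0.406396
n=3: y≈-0.406396, sp=-1, e=sp−y≈-0.593604; I≈-7.324072, D=e−e_prev≈1.074365; u=1/4·(-0.593604)+0·(-7.324072)+1·1.074365≈0.925964; next y=-3/5·(-0.406396)+1/4·0.925964≈0.475329
n=4: y≈0.475329, sp=-1, e=sp−y≈-1.475329; I≈-8.799401, D=e−e_prev≈-0.881725; u=1/4·(-1.475329)+0·(-8.799401)+1·(-0.881725)≈-1.250558; next y=-3/5·0.475329+1/4·(-1.250558)≈-0.597837
n=5: y≈-0.597837, sp=-1, e=sp−y≈-0.402163; I≈-9.201564, D=e−e_prev≈1.073166; u=1/4·(-0.402163)+0·(-9.201564)+1·1.073166≈0.972625; next y=-3/5·(-0.597837)+1/4·0.972625≈0.601858
n=6: y≈0.601858, sp=-1, e=sp−y≈-1.601858; I≈-10.803423, D=e−e_prev≈-1.199695; u=1/4·(-1.601858)+0·(-10.803423)+1·(-1.199695)≈-1.600160; next y=-3/5·0.601858+1/4·(-1.600160)≈-0.761155
n=7: y≈-0.761155, sp=-1, e=sp−y≈-0.238845; I≈-11.042268, D=e−e_prev≈1.363013; u=1/4·(-0.238845)+0·(-11.042268)+1·1.363013≈1.303302; next y=-3/5·(-0.761155)+1/4·1.303302≈0.782518
n=8: y≈0.782518, sp=-1, e=sp−y≈-1.782518; I≈-12.824786, D=e−e_prev≈-1.543673; u=1/4·(-1.782518)+0·(-12.824786)+1·(-1.543673)≈-1.989303; next y=-3/5·0.782518+1/4·(-1.989303)≈-0.966837

0 -3 -3.750 0.000
1 -3 0.422 -0.938
2 -1 -0.022 0.668
3 -1 0.926 -0.406
4 -1 -1.251 0.475
5 -1 0.973 -0.598
6 -1 -1.600 0.602
7 -1 1.303 -0.761
8 -1 -1.989 0.783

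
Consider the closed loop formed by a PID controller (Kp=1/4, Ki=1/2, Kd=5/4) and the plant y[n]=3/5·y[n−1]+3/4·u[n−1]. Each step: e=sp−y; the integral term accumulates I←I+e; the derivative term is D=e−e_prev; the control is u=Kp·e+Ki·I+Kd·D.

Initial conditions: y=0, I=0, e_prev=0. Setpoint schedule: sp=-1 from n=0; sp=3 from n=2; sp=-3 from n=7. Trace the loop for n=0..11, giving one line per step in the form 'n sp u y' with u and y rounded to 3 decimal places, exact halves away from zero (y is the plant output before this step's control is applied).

(exact arithmetic carried between steps; '≈' marks a value shown rounded to 6 d.p. or computed from one; I and e_prev carry over from the previous line; the table rounds u and y to 3 d.p., halves away from zero)
n=0: y=0, sp=-1, e=sp−y=-1; I=-1, D=e−e_prev=-1; u=1/4·(-1)+1/2·(-1)+5/4·(-1)=-2; next y=3/5·0+3/4·(-2)=-1.5
n=1: y=-1.5, sp=-1, e=sp−y=0.5; I=-0.5, D=e−e_prev=1.5; u=1/4·0.5+1/2·(-0.5)+5/4·1.5=1.75; next y=3/5·(-1.5)+3/4·1.75=0.4125
n=2: y=0.4125, sp=3, e=sp−y=2.5875; I=2.0875, D=e−e_prev=2.0875; u=1/4·2.5875+1/2·2.0875+5/4·2.0875=4.3; next y=3/5·0.4125+3/4·4.3=3.4725
n=3: y=3.4725, sp=3, e=sp−y=-0.4725; I=1.615, D=e−e_prev=-3.06; u=1/4·(-0.4725)+1/2·1.615+5/4·(-3.06)=-3.135625; next y=3/5·3.4725+3/4·(-3.135625)≈-0.268219
n=4: y≈-0.268219, sp=3, e=sp−y≈3.268219; I≈4.883219, D=e−e_prev≈3.740719; u=1/4·3.268219+1/2·4.883219+5/4·3.740719≈7.934563; next y=3/5·(-0.268219)+3/4·7.934563≈5.789991
n=5: y≈5.789991, sp=3, e=sp−y≈-2.789991; I≈2.093228, D=e−e_prev≈-6.058209; u=1/4·(-2.789991)+1/2·2.093228+5/4·(-6.058209)≈-7.223645; next y=3/5·5.789991+3/4·(-7.223645)≈-1.943740
n=6: y≈-1.943740, sp=3, e=sp−y≈4.943740; I≈7.036968, D=e−e_prev≈7.733730; u=1/4·4.943740+1/2·7.036968+5/4·7.733730≈14.421582; next y=3/5·(-1.943740)+3/4·14.421582≈9.649942
n=7: y≈9.649942, sp=-3, e=sp−y≈-12.649942; I≈-5.612975, D=e−e_prev≈-17.593682; u=1/4·(-12.649942)+1/2·(-5.612975)+5/4·(-17.593682)≈-27.961075; next y=3/5·9.649942+3/4·(-27.961075)≈-15.180841
n=8: y≈-15.180841, sp=-3, e=sp−y≈12.180841; I≈6.567866, D=e−e_prev≈24.830784; u=1/4·12.180841+1/2·6.567866+5/4·24.830784≈37.367623; next y=3/5·(-15.180841)+3/4·37.367623≈18.917213
n=9: y≈18.917213, sp=-3, e=sp−y≈-21.917213; I≈-15.349346, D=e−e_prev≈-34.098054; u=1/4·(-21.917213)+1/2·(-15.349346)+5/4·(-34.098054)≈-55.776543; next y=3/5·18.917213+3/4·(-55.776543)≈-30.482080
n=10: y≈-30.482080, sp=-3, e=sp−y≈27.482080; I≈12.132734, D=e−e_prev≈49.399292; u=1/4·27.482080+1/2·12.132734+5/4·49.399292≈74.686003; next y=3/5·(-30.482080)+3/4·74.686003≈37.725254
n=11: y≈37.725254, sp=-3, e=sp−y≈-40.725254; I≈-28.592520, D=e−e_prev≈-68.207334; u=1/4·(-40.725254)+1/2·(-28.592520)+5/4·(-68.207334)≈-109.736741; next y=3/5·37.725254+3/4·(-109.736741)≈-59.667403

0 -1 -2.000 0.000
1 -1 1.750 -1.500
2 3 4.300 0.413
3 3 -3.136 3.473
4 3 7.935 -0.268
5 3 -7.224 5.790
6 3 14.422 -1.944
7 -3 -27.961 9.650
8 -3 37.368 -15.181
9 -3 -55.777 18.917
10 -3 74.686 -30.482
11 -3 -109.737 37.725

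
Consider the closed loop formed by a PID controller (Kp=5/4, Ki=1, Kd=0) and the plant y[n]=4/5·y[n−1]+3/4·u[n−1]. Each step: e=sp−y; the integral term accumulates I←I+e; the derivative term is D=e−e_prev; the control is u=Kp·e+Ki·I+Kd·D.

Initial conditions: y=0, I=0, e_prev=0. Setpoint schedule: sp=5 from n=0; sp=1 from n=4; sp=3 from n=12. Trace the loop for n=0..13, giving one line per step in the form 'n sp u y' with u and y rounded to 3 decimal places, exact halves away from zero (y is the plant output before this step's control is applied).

0 5 11.250 0.000
1 5 -2.734 8.438
2 5 2.239 4.699
3 5 0.876 5.439
4 1 -7.594 5.008
5 1 3.466 -1.689
6 1 -0.454 1.249
7 1 0.626 0.658
8 1 0.208 0.996
9 1 0.309 0.953
10 1 0.263 0.994
11 1 0.272 0.993
12 3 4.767 0.998
13 3 -0.826 4.374

(exact arithmetic carried between steps; '≈' marks a value shown rounded to 6 d.p. or computed from one; I and e_prev carry over from the previous line; the table rounds u and y to 3 d.p., halves away from zero)
n=0: y=0, sp=5, e=sp−y=5; I=5, D=e−e_prev=5; u=5/4·5+1·5+0·5=11.25; next y=4/5·0+3/4·11.25=8.4375
n=1: y=8.4375, sp=5, e=sp−y=-3.4375; I=1.5625, D=e−e_prev=-8.4375; u=5/4·(-3.4375)+1·1.5625+0·(-8.4375)=-2.734375; next y=4/5·8.4375+3/4·(-2.734375)≈4.699219
n=2: y≈4.699219, sp=5, e=sp−y≈0.300781; I≈1.863281, D=e−e_prev≈3.738281; u=5/4·0.300781+1·1.863281+0·3.738281≈2.239258; next y=4/5·4.699219+3/4·2.239258≈5.438818
n=3: y≈5.438818, sp=5, e=sp−y≈-0.438818; I≈1.424463, D=e−e_prev≈-0.739600; u=5/4·(-0.438818)+1·1.424463+0·(-0.739600)≈0.875940; next y=4/5·5.438818+3/4·0.875940≈5.008010
n=4: y≈5.008010, sp=1, e=sp−y≈-4.008010; I≈-2.583547, D=e−e_prev≈-3.569191; u=5/4·(-4.008010)+1·(-2.583547)+0·(-3.569191)≈-7.593559; next y=4/5·5.008010+3/4·(-7.593559)≈-1.688761
n=5: y≈-1.688761, sp=1, e=sp−y≈2.688761; I≈0.105215, D=e−e_prev≈6.696771; u=5/4·2.688761+1·0.105215+0·6.696771≈3.466166; next y=4/5·(-1.688761)+3/4·3.466166≈1.248616
n=6: y≈1.248616, sp=1, e=sp−y≈-0.248616; I≈-0.143401, D=e−e_prev≈-2.937377; u=5/4·(-0.248616)+1·(-0.143401)+0·(-2.937377)≈-0.454171; next y=4/5·1.248616+3/4·(-0.454171)≈0.658265
n=7: y≈0.658265, sp=1, e=sp−y≈0.341735; I≈0.198334, D=e−e_prev≈0.590351; u=5/4·0.341735+1·0.198334+0·0.590351≈0.625504; next y=4/5·0.658265+3/4·0.625504≈0.995739
n=8: y≈0.995739, sp=1, e=sp−y≈0.004261; I≈0.202595, D=e−e_prev≈-0.337475; u=5/4·0.004261+1·0.202595+0·(-0.337475)≈0.207921; next y=4/5·0.995739+3/4·0.207921≈0.952532
n=9: y≈0.952532, sp=1, e=sp−y≈0.047468; I≈0.250063, D=e−e_prev≈0.043207; u=5/4·0.047468+1·0.250063+0·0.043207≈0.309398; next y=4/5·0.952532+3/4·0.309398≈0.994074
n=10: y≈0.994074, sp=1, e=sp−y≈0.005926; I≈0.255989, D=e−e_prev≈-0.041542; u=5/4·0.005926+1·0.255989+0·(-0.041542)≈0.263396; next y=4/5·0.994074+3/4·0.263396≈0.992806
n=11: y≈0.992806, sp=1, e=sp−y≈0.007194; I≈0.263182, D=e−e_prev≈0.001268; u=5/4·0.007194+1·0.263182+0·0.001268≈0.272174; next y=4/5·0.992806+3/4·0.272174≈0.998376
n=12: y≈0.998376, sp=3, e=sp−y≈2.001624; I≈2.264806, D=e−e_prev≈1.994431; u=5/4·2.001624+1·2.264806+0·1.994431≈4.766837; next y=4/5·0.998376+3/4·4.766837≈4.373828
n=13: y≈4.373828, sp=3, e=sp−y≈-1.373828; I≈0.890978, D=e−e_prev≈-3.375452; u=5/4·(-1.373828)+1·0.890978+0·(-3.375452)≈-0.826307; next y=4/5·4.373828+3/4·(-0.826307)≈2.879332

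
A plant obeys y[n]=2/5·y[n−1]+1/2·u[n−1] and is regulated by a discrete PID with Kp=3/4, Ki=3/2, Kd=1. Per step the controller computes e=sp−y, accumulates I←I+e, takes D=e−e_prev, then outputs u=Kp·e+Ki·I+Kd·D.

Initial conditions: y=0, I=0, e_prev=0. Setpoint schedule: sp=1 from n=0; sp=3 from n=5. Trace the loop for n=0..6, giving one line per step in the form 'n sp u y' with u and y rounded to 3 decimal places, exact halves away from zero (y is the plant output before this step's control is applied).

0 1 3.250 0.000
1 1 -1.531 1.625
2 1 4.813 -0.116
3 1 -3.301 2.360
4 1 7.101 -0.706
5 3 0.177 3.268
6 3 7.834 1.396

(exact arithmetic carried between steps; '≈' marks a value shown rounded to 6 d.p. or computed from one; I and e_prev carry over from the previous line; the table rounds u and y to 3 d.p., halves away from zero)
n=0: y=0, sp=1, e=sp−y=1; I=1, D=e−e_prev=1; u=3/4·1+3/2·1+1·1=3.25; next y=2/5·0+1/2·3.25=1.625
n=1: y=1.625, sp=1, e=sp−y=-0.625; I=0.375, D=e−e_prev=-1.625; u=3/4·(-0.625)+3/2·0.375+1·(-1.625)=-1.53125; next y=2/5·1.625+1/2·(-1.53125)=-0.115625
n=2: y=-0.115625, sp=1, e=sp−y=1.115625; I=1.490625, D=e−e_prev=1.740625; u=3/4·1.115625+3/2·1.490625+1·1.740625≈4.813281; next y=2/5·(-0.115625)+1/2·4.813281≈2.360391
n=3: y≈2.360391, sp=1, e=sp−y≈-1.360391; I≈0.130234, D=e−e_prev≈-2.476016; u=3/4·(-1.360391)+3/2·0.130234+1·(-2.476016)≈-3.300957; next y=2/5·2.360391+1/2·(-3.300957)≈-0.706322
n=4: y≈-0.706322, sp=1, e=sp−y≈1.706322; I≈1.836557, D=e−e_prev≈3.066713; u=3/4·1.706322+3/2·1.836557+1·3.066713≈7.101290; next y=2/5·(-0.706322)+1/2·7.101290≈3.268116
n=5: y≈3.268116, sp=3, e=sp−y≈-0.268116; I≈1.568441, D=e−e_prev≈-1.974438; u=3/4·(-0.268116)+3/2·1.568441+1·(-1.974438)≈0.177136; next y=2/5·3.268116+1/2·0.177136≈1.395814
n=6: y≈1.395814, sp=3, e=sp−y≈1.604186; I≈3.172626, D=e−e_prev≈1.872301; u=3/4·1.604186+3/2·3.172626+1·1.872301≈7.834380; next y=2/5·1.395814+1/2·7.834380≈4.475516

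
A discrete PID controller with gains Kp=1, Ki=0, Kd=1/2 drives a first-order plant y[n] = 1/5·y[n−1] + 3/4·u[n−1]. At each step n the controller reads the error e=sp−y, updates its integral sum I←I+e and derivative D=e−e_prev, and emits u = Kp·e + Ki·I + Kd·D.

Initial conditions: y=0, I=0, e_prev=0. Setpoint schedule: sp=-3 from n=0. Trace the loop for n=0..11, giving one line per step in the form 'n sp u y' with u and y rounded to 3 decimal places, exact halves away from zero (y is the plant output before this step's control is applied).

0 -3 -4.500 0.000
1 -3 2.063 -3.375
2 -3 -5.995 0.872
3 -3 3.919 -4.322
4 -3 -8.273 2.075
5 -3 6.723 -5.790
6 -3 -11.721 3.884
7 -3 10.963 -8.014
8 -3 -16.936 6.619
9 -3 17.377 -11.378
10 -3 -24.824 10.757
11 -3 27.079 -16.467

(exact arithmetic carried between steps; '≈' marks a value shown rounded to 6 d.p. or computed from one; I and e_prev carry over from the previous line; the table rounds u and y to 3 d.p., halves away from zero)
n=0: y=0, sp=-3, e=sp−y=-3; I=-3, D=e−e_prev=-3; u=1·(-3)+0·(-3)+1/2·(-3)=-4.5; next y=1/5·0+3/4·(-4.5)=-3.375
n=1: y=-3.375, sp=-3, e=sp−y=0.375; I=-2.625, D=e−e_prev=3.375; u=1·0.375+0·(-2.625)+1/2·3.375=2.0625; next y=1/5·(-3.375)+3/4·2.0625=0.871875
n=2: y=0.871875, sp=-3, e=sp−y=-3.871875; I=-6.496875, D=e−e_prev=-4.246875; u=1·(-3.871875)+0·(-6.496875)+1/2·(-4.246875)≈-5.995313; next y=1/5·0.871875+3/4·(-5.995313)≈-4.322109
n=3: y≈-4.322109, sp=-3, e=sp−y≈1.322109; I≈-5.174766, D=e−e_prev≈5.193984; u=1·1.322109+0·(-5.174766)+1/2·5.193984≈3.919102; next y=1/5·(-4.322109)+3/4·3.919102≈2.074904
n=4: y≈2.074904, sp=-3, e=sp−y≈-5.074904; I≈-10.249670, D=e−e_prev≈-6.397014; u=1·(-5.074904)+0·(-10.249670)+1/2·(-6.397014)≈-8.273411; next y=1/5·2.074904+3/4·(-8.273411)≈-5.790077
n=5: y≈-5.790077, sp=-3, e=sp−y≈2.790077; I≈-7.459592, D=e−e_prev≈7.864982; u=1·2.790077+0·(-7.459592)+1/2·7.864982≈6.722568; next y=1/5·(-5.790077)+3/4·6.722568≈3.883911
n=6: y≈3.883911, sp=-3, e=sp−y≈-6.883911; I≈-14.343503, D=e−e_prev≈-9.673988; u=1·(-6.883911)+0·(-14.343503)+1/2·(-9.673988)≈-11.720905; next y=1/5·3.883911+3/4·(-11.720905)≈-8.013897
n=7: y≈-8.013897, sp=-3, e=sp−y≈5.013897; I≈-9.329607, D=e−e_prev≈11.897807; u=1·5.013897+0·(-9.329607)+1/2·11.897807≈10.962800; next y=1/5·(-8.013897)+3/4·10.962800≈6.619321
n=8: y≈6.619321, sp=-3, e=sp−y≈-9.619321; I≈-18.948928, D=e−e_prev≈-14.633217; u=1·(-9.619321)+0·(-18.948928)+1/2·(-14.633217)≈-16.935930; next y=1/5·6.619321+3/4·(-16.935930)≈-11.378083
n=9: y≈-11.378083, sp=-3, e=sp−y≈8.378083; I≈-10.570845, D=e−e_prev≈17.997404; u=1·8.378083+0·(-10.570845)+1/2·17.997404≈17.376785; next y=1/5·(-11.378083)+3/4·17.376785≈10.756972
n=10: y≈10.756972, sp=-3, e=sp−y≈-13.756972; I≈-24.327817, D=e−e_prev≈-22.135055; u=1·(-13.756972)+0·(-24.327817)+1/2·(-22.135055)≈-24.824500; next y=1/5·10.756972+3/4·(-24.824500)≈-16.466980
n=11: y≈-16.466980, sp=-3, e=sp−y≈13.466980; I≈-10.860836, D=e−e_prev≈27.223952; u=1·13.466980+0·(-10.860836)+1/2·27.223952≈27.078956; next y=1/5·(-16.466980)+3/4·27.078956≈17.015821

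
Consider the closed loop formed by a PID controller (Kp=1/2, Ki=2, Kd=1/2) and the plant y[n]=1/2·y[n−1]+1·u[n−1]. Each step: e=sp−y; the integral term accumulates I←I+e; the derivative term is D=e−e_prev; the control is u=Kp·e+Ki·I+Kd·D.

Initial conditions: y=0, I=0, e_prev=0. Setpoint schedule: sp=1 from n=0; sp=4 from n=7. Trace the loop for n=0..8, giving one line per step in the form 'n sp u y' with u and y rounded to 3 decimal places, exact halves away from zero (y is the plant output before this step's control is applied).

0 1 3.000 0.000
1 1 -4.500 3.000
2 1 11.000 -3.000
3 1 -21.500 9.500
4 1 46.500 -16.750
5 1 -95.750 38.125
6 1 201.875 -76.688
7 4 -411.813 163.531
8 4 868.469 -330.047

(exact arithmetic carried between steps; '≈' marks a value shown rounded to 6 d.p. or computed from one; I and e_prev carry over from the previous line; the table rounds u and y to 3 d.p., halves away from zero)
n=0: y=0, sp=1, e=sp−y=1; I=1, D=e−e_prev=1; u=1/2·1+2·1+1/2·1=3; next y=1/2·0+1·3=3
n=1: y=3, sp=1, e=sp−y=-2; I=-1, D=e−e_prev=-3; u=1/2·(-2)+2·(-1)+1/2·(-3)=-4.5; next y=1/2·3+1·(-4.5)=-3
n=2: y=-3, sp=1, e=sp−y=4; I=3, D=e−e_prev=6; u=1/2·4+2·3+1/2·6=11; next y=1/2·(-3)+1·11=9.5
n=3: y=9.5, sp=1, e=sp−y=-8.5; I=-5.5, D=e−e_prev=-12.5; u=1/2·(-8.5)+2·(-5.5)+1/2·(-12.5)=-21.5; next y=1/2·9.5+1·(-21.5)=-16.75
n=4: y=-16.75, sp=1, e=sp−y=17.75; I=12.25, D=e−e_prev=26.25; u=1/2·17.75+2·12.25+1/2·26.25=46.5; next y=1/2·(-16.75)+1·46.5=38.125
n=5: y=38.125, sp=1, e=sp−y=-37.125; I=-24.875, D=e−e_prev=-54.875; u=1/2·(-37.125)+2·(-24.875)+1/2·(-54.875)=-95.75; next y=1/2·38.125+1·(-95.75)=-76.6875
n=6: y=-76.6875, sp=1, e=sp−y=77.6875; I=52.8125, D=e−e_prev=114.8125; u=1/2·77.6875+2·52.8125+1/2·114.8125=201.875; next y=1/2·(-76.6875)+1·201.875=163.53125
n=7: y=163.53125, sp=4, e=sp−y=-159.53125; I=-106.71875, D=e−e_prev=-237.21875; u=1/2·(-159.53125)+2·(-106.71875)+1/2·(-237.21875)=-411.8125; next y=1/2·163.53125+1·(-411.8125)=-330.046875
n=8: y=-330.046875, sp=4, e=sp−y=334.046875; I=227.328125, D=e−e_prev=493.578125; u=1/2·334.046875+2·227.328125+1/2·493.578125=868.46875; next y=1/2·(-330.046875)+1·868.46875≈703.445313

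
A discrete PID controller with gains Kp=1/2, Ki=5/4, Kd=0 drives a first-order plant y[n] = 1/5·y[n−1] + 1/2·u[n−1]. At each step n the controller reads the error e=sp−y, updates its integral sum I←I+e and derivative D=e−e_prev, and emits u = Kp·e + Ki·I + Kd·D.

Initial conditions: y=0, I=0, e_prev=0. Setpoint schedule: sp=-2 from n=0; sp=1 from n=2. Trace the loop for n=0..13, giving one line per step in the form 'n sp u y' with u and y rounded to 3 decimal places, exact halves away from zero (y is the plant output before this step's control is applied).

(exact arithmetic carried between steps; '≈' marks a value shown rounded to 6 d.p. or computed from one; I and e_prev carry over from the previous line; the table rounds u and y to 3 d.p., halves away from zero)
n=0: y=0, sp=-2, e=sp−y=-2; I=-2, D=e−e_prev=-2; u=1/2·(-2)+5/4·(-2)+0·(-2)=-3.5; next y=1/5·0+1/2·(-3.5)=-1.75
n=1: y=-1.75, sp=-2, e=sp−y=-0.25; I=-2.25, D=e−e_prev=1.75; u=1/2·(-0.25)+5/4·(-2.25)+0·1.75=-2.9375; next y=1/5·(-1.75)+1/2·(-2.9375)=-1.81875
n=2: y=-1.81875, sp=1, e=sp−y=2.81875; I=0.56875, D=e−e_prev=3.06875; u=1/2·2.81875+5/4·0.56875+0·3.06875≈2.120313; next y=1/5·(-1.81875)+1/2·2.120313≈0.696406
n=3: y≈0.696406, sp=1, e=sp−y≈0.303594; I≈0.872344, D=e−e_prev≈-2.515156; u=1/2·0.303594+5/4·0.872344+0·(-2.515156)≈1.242227; next y=1/5·0.696406+1/2·1.242227≈0.760395
n=4: y≈0.760395, sp=1, e=sp−y≈0.239605; I≈1.111949, D=e−e_prev≈-0.063988; u=1/2·0.239605+5/4·1.111949+0·(-0.063988)≈1.509739; next y=1/5·0.760395+1/2·1.509739≈0.906949
n=5: y≈0.906949, sp=1, e=sp−y≈0.093051; I≈1.205001, D=e−e_prev≈-0.146554; u=1/2·0.093051+5/4·1.205001+0·(-0.146554)≈1.552777; next y=1/5·0.906949+1/2·1.552777≈0.957778
n=6: y≈0.957778, sp=1, e=sp−y≈0.042222; I≈1.247223, D=e−e_prev≈-0.050829; u=1/2·0.042222+5/4·1.247223+0·(-0.050829)≈1.580139; next y=1/5·0.957778+1/2·1.580139≈0.981625
n=7: y≈0.981625, sp=1, e=sp−y≈0.018375; I≈1.265597, D=e−e_prev≈-0.023847; u=1/2·0.018375+5/4·1.265597+0·(-0.023847)≈1.591184; next y=1/5·0.981625+1/2·1.591184≈0.991917
n=8: y≈0.991917, sp=1, e=sp−y≈0.008083; I≈1.273680, D=e−e_prev≈-0.010292; u=1/2·0.008083+5/4·1.273680+0·(-0.010292)≈1.596142; next y=1/5·0.991917+1/2·1.596142≈0.996454
n=9: y≈0.996454, sp=1, e=sp−y≈0.003546; I≈1.277226, D=e−e_prev≈-0.004537; u=1/2·0.003546+5/4·1.277226+0·(-0.004537)≈1.598305; next y=1/5·0.996454+1/2·1.598305≈0.998444
n=10: y≈0.998444, sp=1, e=sp−y≈0.001556; I≈1.278782, D=e−e_prev≈-0.001989; u=1/2·0.001556+5/4·1.278782+0·(-0.001989)≈1.599256; next y=1/5·0.998444+1/2·1.599256≈0.999317
n=11: y≈0.999317, sp=1, e=sp−y≈0.000683; I≈1.279466, D=e−e_prev≈-0.000873; u=1/2·0.000683+5/4·1.279466+0·(-0.000873)≈1.599674; next y=1/5·0.999317+1/2·1.599674≈0.999700
n=12: y≈0.999700, sp=1, e=sp−y≈0.000300; I≈1.279765, D=e−e_prev≈-0.000383; u=1/2·0.000300+5/4·1.279765+0·(-0.000383)≈1.599857; next y=1/5·0.999700+1/2·1.599857≈0.999868
n=13: y≈0.999868, sp=1, e=sp−y≈0.000132; I≈1.279897, D=e−e_prev≈-0.000168; u=1/2·0.000132+5/4·1.279897+0·(-0.000168)≈1.599937; next y=1/5·0.999868+1/2·1.599937≈0.999942

0 -2 -3.500 0.000
1 -2 -2.938 -1.750
2 1 2.120 -1.819
3 1 1.242 0.696
4 1 1.510 0.760
5 1 1.553 0.907
6 1 1.580 0.958
7 1 1.591 0.982
8 1 1.596 0.992
9 1 1.598 0.996
10 1 1.599 0.998
11 1 1.600 0.999
12 1 1.600 1.000
13 1 1.600 1.000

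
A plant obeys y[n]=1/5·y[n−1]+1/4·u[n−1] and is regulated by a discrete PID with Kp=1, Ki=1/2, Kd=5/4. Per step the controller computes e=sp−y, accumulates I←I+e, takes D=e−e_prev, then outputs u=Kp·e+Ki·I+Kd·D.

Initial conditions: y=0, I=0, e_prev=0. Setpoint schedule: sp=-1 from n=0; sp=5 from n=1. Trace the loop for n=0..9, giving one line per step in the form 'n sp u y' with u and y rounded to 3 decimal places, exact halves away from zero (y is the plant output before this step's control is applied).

(exact arithmetic carried between steps; '≈' marks a value shown rounded to 6 d.p. or computed from one; I and e_prev carry over from the previous line; the table rounds u and y to 3 d.p., halves away from zero)
n=0: y=0, sp=-1, e=sp−y=-1; I=-1, D=e−e_prev=-1; u=1·(-1)+1/2·(-1)+5/4·(-1)=-2.75; next y=1/5·0+1/4·(-2.75)=-0.6875
n=1: y=-0.6875, sp=5, e=sp−y=5.6875; I=4.6875, D=e−e_prev=6.6875; u=1·5.6875+1/2·4.6875+5/4·6.6875=16.390625; next y=1/5·(-0.6875)+1/4·16.390625≈3.960156
n=2: y≈3.960156, sp=5, e=sp−y≈1.039844; I≈5.727344, D=e−e_prev≈-4.647656; u=1·1.039844+1/2·5.727344+5/4·(-4.647656)≈-1.906055; next y=1/5·3.960156+1/4·(-1.906055)≈0.315518
n=3: y≈0.315518, sp=5, e=sp−y≈4.684482; I≈10.411826, D=e−e_prev≈3.644639; u=1·4.684482+1/2·10.411826+5/4·3.644639≈14.446194; next y=1/5·0.315518+1/4·14.446194≈3.674652
n=4: y≈3.674652, sp=5, e=sp−y≈1.325348; I≈11.737174, D=e−e_prev≈-3.359134; u=1·1.325348+1/2·11.737174+5/4·(-3.359134)≈2.995017; next y=1/5·3.674652+1/4·2.995017≈1.483685
n=5: y≈1.483685, sp=5, e=sp−y≈3.516315; I≈15.253490, D=e−e_prev≈2.190967; u=1·3.516315+1/2·15.253490+5/4·2.190967≈13.881769; next y=1/5·1.483685+1/4·13.881769≈3.767179
n=6: y≈3.767179, sp=5, e=sp−y≈1.232821; I≈16.486310, D=e−e_prev≈-2.283495; u=1·1.232821+1/2·16.486310+5/4·(-2.283495)≈6.621608; next y=1/5·3.767179+1/4·6.621608≈2.408838
n=7: y≈2.408838, sp=5, e=sp−y≈2.591162; I≈19.077473, D=e−e_prev≈1.358341; u=1·2.591162+1/2·19.077473+5/4·1.358341≈13.827825; next y=1/5·2.408838+1/4·13.827825≈3.938724
n=8: y≈3.938724, sp=5, e=sp−y≈1.061276; I≈20.138749, D=e−e_prev≈-1.529886; u=1·1.061276+1/2·20.138749+5/4·(-1.529886)≈9.218293; next y=1/5·3.938724+1/4·9.218293≈3.092318
n=9: y≈3.092318, sp=5, e=sp−y≈1.907682; I≈22.046431, D=e−e_prev≈0.846406; u=1·1.907682+1/2·22.046431+5/4·0.846406≈13.988905; next y=1/5·3.092318+1/4·13.988905≈4.115690

0 -1 -2.750 0.000
1 5 16.391 -0.688
2 5 -1.906 3.960
3 5 14.446 0.316
4 5 2.995 3.675
5 5 13.882 1.484
6 5 6.622 3.767
7 5 13.828 2.409
8 5 9.218 3.939
9 5 13.989 3.092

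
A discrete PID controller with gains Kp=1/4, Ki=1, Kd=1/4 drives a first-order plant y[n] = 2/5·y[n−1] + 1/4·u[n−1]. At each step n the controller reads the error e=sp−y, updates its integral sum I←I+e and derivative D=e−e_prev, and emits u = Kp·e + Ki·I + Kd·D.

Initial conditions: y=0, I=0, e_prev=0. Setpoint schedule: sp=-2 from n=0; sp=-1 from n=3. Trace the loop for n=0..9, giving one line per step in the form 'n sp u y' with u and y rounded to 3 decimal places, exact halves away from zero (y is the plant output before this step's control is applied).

0 -2 -3.000 0.000
1 -2 -3.375 -0.750
2 -2 -4.222 -1.144
3 -1 -3.123 -1.513
4 -1 -3.143 -1.386
5 -1 -2.794 -1.340
6 -1 -2.601 -1.234
7 -1 -2.476 -1.144
8 -1 -2.410 -1.076
9 -1 -2.382 -1.033

(exact arithmetic carried between steps; '≈' marks a value shown rounded to 6 d.p. or computed from one; I and e_prev carry over from the previous line; the table rounds u and y to 3 d.p., halves away from zero)
n=0: y=0, sp=-2, e=sp−y=-2; I=-2, D=e−e_prev=-2; u=1/4·(-2)+1·(-2)+1/4·(-2)=-3; next y=2/5·0+1/4·(-3)=-0.75
n=1: y=-0.75, sp=-2, e=sp−y=-1.25; I=-3.25, D=e−e_prev=0.75; u=1/4·(-1.25)+1·(-3.25)+1/4·0.75=-3.375; next y=2/5·(-0.75)+1/4·(-3.375)=-1.14375
n=2: y=-1.14375, sp=-2, e=sp−y=-0.85625; I=-4.10625, D=e−e_prev=0.39375; u=1/4·(-0.85625)+1·(-4.10625)+1/4·0.39375=-4.221875; next y=2/5·(-1.14375)+1/4·(-4.221875)≈-1.512969
n=3: y≈-1.512969, sp=-1, e=sp−y≈0.512969; I≈-3.593281, D=e−e_prev≈1.369219; u=1/4·0.512969+1·(-3.593281)+1/4·1.369219≈-3.122734; next y=2/5·(-1.512969)+1/4·(-3.122734)≈-1.385871
n=4: y≈-1.385871, sp=-1, e=sp−y≈0.385871; I≈-3.207410, D=e−e_prev≈-0.127098; u=1/4·0.385871+1·(-3.207410)+1/4·(-0.127098)≈-3.142717; next y=2/5·(-1.385871)+1/4·(-3.142717)≈-1.340028
n=5: y≈-1.340028, sp=-1, e=sp−y≈0.340028; I≈-2.867383, D=e−e_prev≈-0.045843; u=1/4·0.340028+1·(-2.867383)+1/4·(-0.045843)≈-2.793836; next y=2/5·(-1.340028)+1/4·(-2.793836)≈-1.234470
n=6: y≈-1.234470, sp=-1, e=sp−y≈0.234470; I≈-2.632912, D=e−e_prev≈-0.105557; u=1/4·0.234470+1·(-2.632912)+1/4·(-0.105557)≈-2.600684; next y=2/5·(-1.234470)+1/4·(-2.600684)≈-1.143959
n=7: y≈-1.143959, sp=-1, e=sp−y≈0.143959; I≈-2.488953, D=e−e_prev≈-0.090511; u=1/4·0.143959+1·(-2.488953)+1/4·(-0.090511)≈-2.475591; next y=2/5·(-1.143959)+1/4·(-2.475591)≈-1.076481
n=8: y≈-1.076481, sp=-1, e=sp−y≈0.076481; I≈-2.412472, D=e−e_prev≈-0.067478; u=1/4·0.076481+1·(-2.412472)+1/4·(-0.067478)≈-2.410221; next y=2/5·(-1.076481)+1/4·(-2.410221)≈-1.033148
n=9: y≈-1.033148, sp=-1, e=sp−y≈0.033148; I≈-2.379324, D=e−e_prev≈-0.043334; u=1/4·0.033148+1·(-2.379324)+1/4·(-0.043334)≈-2.381870; next y=2/5·(-1.033148)+1/4·(-2.381870)≈-1.008727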